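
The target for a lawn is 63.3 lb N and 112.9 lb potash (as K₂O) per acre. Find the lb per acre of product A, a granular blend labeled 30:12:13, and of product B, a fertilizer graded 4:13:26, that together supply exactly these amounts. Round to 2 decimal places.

164.04 lb product A, 352.21 lb product B

With a, b = lb per acre of product A and product B:
N: 0.3·a + 0.04·b = 63.3
K₂O: 0.13·a + 0.26·b = 112.9
Eliminate a: (row1) − 0.3/0.13·(row2) → -0.56·b = -197.238, so b = 352.212.
Back-substitute: a = (63.3 − 0.04·352.212) / 0.3 = 164.038.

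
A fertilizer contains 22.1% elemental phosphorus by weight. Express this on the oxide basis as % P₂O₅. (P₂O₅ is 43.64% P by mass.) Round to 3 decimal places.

50.642% P₂O₅

%P₂O₅ = 22.1 / 0.4364 = 50.6416%.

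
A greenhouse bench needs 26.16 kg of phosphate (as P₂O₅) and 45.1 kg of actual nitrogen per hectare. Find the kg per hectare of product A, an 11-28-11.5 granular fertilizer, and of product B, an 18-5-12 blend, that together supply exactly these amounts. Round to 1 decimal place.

Let a = kg of product A, b = kg of product B (per hectare).
P₂O₅: 0.28·a + 0.05·b = 26.16
N: 0.11·a + 0.18·b = 45.1
Eliminate a: (row1) − 0.28/0.11·(row2) → -0.408182·b = -88.64, so b = 217.158.
Back-substitute: a = (26.16 − 0.05·217.158) / 0.28 = 54.6503.

54.7 kg product A, 217.2 kg product B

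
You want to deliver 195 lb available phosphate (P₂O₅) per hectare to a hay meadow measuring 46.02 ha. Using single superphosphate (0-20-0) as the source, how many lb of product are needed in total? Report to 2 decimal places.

44869.50 lb

Product per hectare = 195 / 20% = 975 lb.
Total product = 975 × 46.02 = 44869.5 lb.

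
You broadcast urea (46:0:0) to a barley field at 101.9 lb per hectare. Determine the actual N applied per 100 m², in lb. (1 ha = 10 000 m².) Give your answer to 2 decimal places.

0.47 lb N per hundred sq m

nitrogen per hectare = 101.9 × 46% = 46.874 lb.
Convert to per 100 m²: 46.874 × 0.01 = 0.46874 lb.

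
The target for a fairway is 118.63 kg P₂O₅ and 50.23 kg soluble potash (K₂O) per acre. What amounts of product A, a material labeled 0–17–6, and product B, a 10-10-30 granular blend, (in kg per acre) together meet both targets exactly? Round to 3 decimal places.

679.244 kg product A, 31.584 kg product B

Per-acre balance (a = product A, b = product B):
P₂O₅: 0.17·a + 0.1·b = 118.63
K₂O: 0.06·a + 0.3·b = 50.23
Eliminate a: (row1) − 0.17/0.06·(row2) → -0.75·b = -23.6883, so b = 31.5844.
Back-substitute: a = (118.63 − 0.1·31.5844) / 0.17 = 679.2444.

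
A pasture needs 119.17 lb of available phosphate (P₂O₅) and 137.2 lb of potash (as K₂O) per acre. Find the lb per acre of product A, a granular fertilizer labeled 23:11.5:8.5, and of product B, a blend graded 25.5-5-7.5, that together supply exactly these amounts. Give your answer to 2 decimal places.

With a, b = lb per acre of product A and product B:
P₂O₅: 0.115·a + 0.05·b = 119.17
K₂O: 0.085·a + 0.075·b = 137.2
Solving simultaneously: a = 474.914, b = 1291.097.

474.91 lb product A, 1291.10 lb product B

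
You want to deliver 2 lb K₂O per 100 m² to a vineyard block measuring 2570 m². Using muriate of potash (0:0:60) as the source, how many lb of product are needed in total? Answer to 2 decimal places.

85.67 lb

Product per 100 m² = 2 / 60% = 3.33333 lb.
Total product = 3.33333 × 2570 / 100 = 85.6667 lb.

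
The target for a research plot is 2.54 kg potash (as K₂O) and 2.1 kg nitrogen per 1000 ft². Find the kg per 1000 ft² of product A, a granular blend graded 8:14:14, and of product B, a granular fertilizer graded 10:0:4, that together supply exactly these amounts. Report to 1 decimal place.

15.7 kg product A, 8.4 kg product B

Let a = kg of product A, b = kg of product B (per 1000 ft²).
K₂O: 0.14·a + 0.04·b = 2.54
N: 0.08·a + 0.1·b = 2.1
From row1: a = (2.54 − 0.04·b) / 0.14.
Into row2: 0.08·(2.54 − 0.04·b)/0.14 + 0.1·b = 2.1 → b = 8.40741, a = 15.7407.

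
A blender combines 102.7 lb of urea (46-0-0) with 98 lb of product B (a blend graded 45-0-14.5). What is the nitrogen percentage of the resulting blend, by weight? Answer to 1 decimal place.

Total mass = 102.7 + 98 = 200.7 lb.
N mass = 46%×102.7 + 45%×98 = 91.342 lb.
% N = 91.342 / 200.7 = 45.5117%.

45.5% N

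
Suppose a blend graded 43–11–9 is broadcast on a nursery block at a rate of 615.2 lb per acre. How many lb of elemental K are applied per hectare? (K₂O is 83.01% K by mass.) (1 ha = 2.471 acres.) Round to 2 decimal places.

113.57 lb K per hectare

K₂O per acre = 615.2 × 9% = 55.368 lb.
Elemental K = 55.368 × 0.8301 = 45.961 lb per acre.
Convert to per hectare: 45.961 × 2.471 = 113.5696 lb.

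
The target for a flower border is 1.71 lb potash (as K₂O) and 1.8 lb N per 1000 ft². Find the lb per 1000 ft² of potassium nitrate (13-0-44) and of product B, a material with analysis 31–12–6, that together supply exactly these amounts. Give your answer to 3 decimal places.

Per-1000 ft² balance (a = potassium nitrate, b = product B):
K₂O: 0.44·a + 0.06·b = 1.71
N: 0.13·a + 0.31·b = 1.8
Eliminate b: (row1) − 0.06/0.31·(row2) → 0.414839·a = 1.36161, so a = 3.28227.
Then b = (1.8 − 0.13·3.28227) / 0.31 = 4.43002.

3.282 lb potassium nitrate, 4.430 lb product B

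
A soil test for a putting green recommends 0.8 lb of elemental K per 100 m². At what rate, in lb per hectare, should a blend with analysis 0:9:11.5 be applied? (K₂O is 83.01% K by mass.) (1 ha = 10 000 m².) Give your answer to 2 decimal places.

838.03 lb of product per hectare

As K₂O: 0.8 / 0.8301 = 0.963739 lb per 100 m².
Product per 100 m² = 0.963739 / 11.5% = 8.38034 lb.
Convert to per hectare: 8.38034 × 100 = 838.034 lb.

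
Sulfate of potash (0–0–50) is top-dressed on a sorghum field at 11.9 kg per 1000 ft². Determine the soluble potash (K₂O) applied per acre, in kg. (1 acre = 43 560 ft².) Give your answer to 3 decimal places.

259.182 kg K₂O per acre

K₂O per 1000 ft² = 11.9 × 50% = 5.95 kg.
Convert to per acre: 5.95 × 43.56 = 259.182 kg.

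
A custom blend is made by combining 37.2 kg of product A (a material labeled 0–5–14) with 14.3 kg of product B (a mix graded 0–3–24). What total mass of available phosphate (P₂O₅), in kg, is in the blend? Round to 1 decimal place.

2.3 kg P₂O₅

P₂O₅ mass = 5%×37.2 + 3%×14.3 = 2.289 kg.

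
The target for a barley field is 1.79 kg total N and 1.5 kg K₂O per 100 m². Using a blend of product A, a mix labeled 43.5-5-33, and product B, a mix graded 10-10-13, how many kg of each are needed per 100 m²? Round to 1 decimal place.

Let a = kg of product A, b = kg of product B (per 100 m²).
N: 0.435·a + 0.1·b = 1.79
K₂O: 0.33·a + 0.13·b = 1.5
Eliminate a: (row1) − 0.435/0.33·(row2) → -0.0713636·b = -0.187273, so b = 2.6242.
Back-substitute: a = (1.79 − 0.1·2.6242) / 0.435 = 3.51168.

3.5 kg product A, 2.6 kg product B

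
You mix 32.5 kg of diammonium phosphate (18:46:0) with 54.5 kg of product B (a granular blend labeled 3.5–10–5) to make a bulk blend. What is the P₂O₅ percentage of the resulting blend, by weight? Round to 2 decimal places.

23.45% P₂O₅

Total mass = 32.5 + 54.5 = 87 kg.
P₂O₅ mass = 46%×32.5 + 10%×54.5 = 20.4 kg.
% P₂O₅ = 20.4 / 87 = 23.4483%.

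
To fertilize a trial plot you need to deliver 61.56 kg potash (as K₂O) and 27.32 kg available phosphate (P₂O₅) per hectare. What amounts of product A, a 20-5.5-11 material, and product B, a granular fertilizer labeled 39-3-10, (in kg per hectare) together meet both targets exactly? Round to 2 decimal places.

Per-hectare balance (a = product A, b = product B):
K₂O: 0.11·a + 0.1·b = 61.56
P₂O₅: 0.055·a + 0.03·b = 27.32
Solving simultaneously: a = 402.364, b = 173.

402.36 kg product A, 173.00 kg product B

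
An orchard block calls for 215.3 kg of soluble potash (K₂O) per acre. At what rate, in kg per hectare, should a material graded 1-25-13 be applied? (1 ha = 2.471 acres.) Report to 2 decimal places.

4092.36 kg of product per hectare

Product per acre = 215.3 / 13% = 1656.15 kg.
Convert to per hectare: 1656.15 × 2.471 = 4092.356 kg.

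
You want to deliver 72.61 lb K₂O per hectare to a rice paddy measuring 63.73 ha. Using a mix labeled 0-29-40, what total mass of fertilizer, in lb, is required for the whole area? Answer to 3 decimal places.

Product per hectare = 72.61 / 40% = 181.525 lb.
Total product = 181.525 × 63.73 = 11568.5882 lb.

11568.588 lb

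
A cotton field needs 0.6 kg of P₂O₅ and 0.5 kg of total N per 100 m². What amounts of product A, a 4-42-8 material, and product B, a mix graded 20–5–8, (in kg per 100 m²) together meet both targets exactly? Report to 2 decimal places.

Let a = kg of product A, b = kg of product B (per 100 m²).
P₂O₅: 0.42·a + 0.05·b = 0.6
N: 0.04·a + 0.2·b = 0.5
From row1: a = (0.6 − 0.05·b) / 0.42.
Into row2: 0.04·(0.6 − 0.05·b)/0.42 + 0.2·b = 0.5 → b = 2.26829, a = 1.15854.

1.16 kg product A, 2.27 kg product B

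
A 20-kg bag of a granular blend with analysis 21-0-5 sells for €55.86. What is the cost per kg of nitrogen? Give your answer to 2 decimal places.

€13.30 per kg N

N in bag = 20 × 21% = 4.2 kg.
Cost per kg N = €55.86 / 4.2 = €13.3000.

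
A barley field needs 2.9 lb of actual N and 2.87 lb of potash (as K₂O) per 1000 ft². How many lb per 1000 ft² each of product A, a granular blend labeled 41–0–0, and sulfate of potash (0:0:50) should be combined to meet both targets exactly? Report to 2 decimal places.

7.07 lb product A, 5.74 lb sulfate of potash

Let a = lb of product A, b = lb of sulfate of potash (per 1000 ft²).
N: 0.41·a + 0·b = 2.9
K₂O: 0·a + 0.5·b = 2.87
Solving simultaneously: a = 7.07317, b = 5.74.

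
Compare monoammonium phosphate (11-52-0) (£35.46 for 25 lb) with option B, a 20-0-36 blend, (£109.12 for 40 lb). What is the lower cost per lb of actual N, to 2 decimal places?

monoammonium phosphate: N per bag = 25 × 11% = 2.75 lb; cost = 35.46 / 2.75 = £12.8945/lb N.
option B: N per bag = 40 × 20% = 8 lb; cost = 109.12 / 8 = £13.6400/lb N.
monoammonium phosphate is cheaper.

£12.89 per lb N (monoammonium phosphate)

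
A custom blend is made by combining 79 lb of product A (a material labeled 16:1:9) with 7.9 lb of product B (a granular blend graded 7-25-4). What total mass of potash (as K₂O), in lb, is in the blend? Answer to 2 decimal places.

K₂O mass = 9%×79 + 4%×7.9 = 7.426 lb.

7.43 lb K₂O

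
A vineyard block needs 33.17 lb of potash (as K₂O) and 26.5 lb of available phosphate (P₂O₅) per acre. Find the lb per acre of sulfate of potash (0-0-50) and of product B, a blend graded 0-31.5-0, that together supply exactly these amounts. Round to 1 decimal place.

66.3 lb sulfate of potash, 84.1 lb product B

Per-acre balance (a = sulfate of potash, b = product B):
K₂O: 0.5·a + 0·b = 33.17
P₂O₅: 0·a + 0.315·b = 26.5
Solving simultaneously: a = 66.34, b = 84.127.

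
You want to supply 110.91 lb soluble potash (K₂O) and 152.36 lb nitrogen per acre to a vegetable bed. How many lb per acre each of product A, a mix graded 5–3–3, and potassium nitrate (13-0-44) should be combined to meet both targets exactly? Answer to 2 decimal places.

Let a = lb of product A, b = lb of potassium nitrate (per acre).
K₂O: 0.03·a + 0.44·b = 110.91
N: 0.05·a + 0.13·b = 152.36
Eliminate a: (row1) − 0.03/0.05·(row2) → 0.362·b = 19.494, so b = 53.8508.
Back-substitute: a = (110.91 − 0.44·53.8508) / 0.03 = 2907.188.

2907.19 lb product A, 53.85 lb potassium nitrate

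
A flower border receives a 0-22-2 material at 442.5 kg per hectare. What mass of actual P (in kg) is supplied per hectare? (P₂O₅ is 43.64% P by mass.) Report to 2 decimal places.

42.48 kg P per hectare

P₂O₅ per hectare = 442.5 × 22% = 97.35 kg.
Elemental P = 97.35 × 0.4364 = 42.4835 kg per hectare.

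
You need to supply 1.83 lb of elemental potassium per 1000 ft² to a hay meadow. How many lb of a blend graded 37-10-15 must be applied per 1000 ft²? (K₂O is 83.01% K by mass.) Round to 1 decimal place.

As K₂O: 1.83 / 0.8301 = 2.20455 lb per 1000 ft².
Product per 1000 ft² = 2.20455 / 15% = 14.697 lb.

14.7 lb of product per thousand sq ft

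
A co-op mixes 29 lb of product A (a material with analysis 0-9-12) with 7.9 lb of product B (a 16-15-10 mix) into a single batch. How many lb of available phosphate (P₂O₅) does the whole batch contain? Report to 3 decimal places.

3.795 lb P₂O₅

P₂O₅ mass = 9%×29 + 15%×7.9 = 3.795 lb.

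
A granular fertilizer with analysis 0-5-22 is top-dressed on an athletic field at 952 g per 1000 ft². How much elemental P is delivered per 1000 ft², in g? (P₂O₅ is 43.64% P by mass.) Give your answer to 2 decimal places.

P₂O₅ per 1000 ft² = 952 × 5% = 47.6 g.
Elemental P = 47.6 × 0.4364 = 20.7726 g per 1000 ft².

20.77 g P per thousand sq ft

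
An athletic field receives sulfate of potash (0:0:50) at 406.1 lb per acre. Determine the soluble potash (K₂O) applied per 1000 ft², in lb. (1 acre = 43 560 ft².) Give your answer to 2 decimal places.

K₂O per acre = 406.1 × 50% = 203.05 lb.
Convert to per 1000 ft²: 203.05 × 0.0229568 = 4.66139 lb.

4.66 lb K₂O per thousand sq ft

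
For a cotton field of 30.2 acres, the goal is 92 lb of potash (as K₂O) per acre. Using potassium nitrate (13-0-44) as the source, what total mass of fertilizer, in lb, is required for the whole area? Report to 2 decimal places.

Product per acre = 92 / 44% = 209.091 lb.
Total product = 209.091 × 30.2 = 6314.545 lb.

6314.55 lb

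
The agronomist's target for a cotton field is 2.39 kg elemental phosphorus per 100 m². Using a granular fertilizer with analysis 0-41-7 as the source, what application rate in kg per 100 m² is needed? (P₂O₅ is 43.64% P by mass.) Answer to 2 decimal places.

13.36 kg of product per hundred sq m

As P₂O₅: 2.39 / 0.4364 = 5.47663 kg per 100 m².
Product per 100 m² = 5.47663 / 41% = 13.3576 kg.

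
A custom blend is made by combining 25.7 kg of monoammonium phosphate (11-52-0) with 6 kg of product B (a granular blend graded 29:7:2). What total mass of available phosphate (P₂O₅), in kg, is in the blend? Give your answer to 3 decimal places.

P₂O₅ mass = 52%×25.7 + 7%×6 = 13.784 kg.

13.784 kg P₂O₅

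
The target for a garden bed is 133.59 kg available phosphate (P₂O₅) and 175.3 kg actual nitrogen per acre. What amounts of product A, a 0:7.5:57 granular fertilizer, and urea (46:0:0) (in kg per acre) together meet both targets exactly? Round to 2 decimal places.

With a, b = kg per acre of product A and urea:
P₂O₅: 0.075·a + 0·b = 133.59
N: 0·a + 0.46·b = 175.3
Solving simultaneously: a = 1781.2, b = 381.087.

1781.20 kg product A, 381.09 kg urea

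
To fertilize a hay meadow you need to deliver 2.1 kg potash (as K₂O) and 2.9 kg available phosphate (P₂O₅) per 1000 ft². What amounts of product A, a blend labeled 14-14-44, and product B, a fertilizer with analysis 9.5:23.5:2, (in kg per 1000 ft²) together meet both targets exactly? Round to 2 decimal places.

Let a = kg of product A, b = kg of product B (per 1000 ft²).
K₂O: 0.44·a + 0.02·b = 2.1
P₂O₅: 0.14·a + 0.235·b = 2.9
From row1: a = (2.1 − 0.02·b) / 0.44.
Into row2: 0.14·(2.1 − 0.02·b)/0.44 + 0.235·b = 2.9 → b = 9.76143, a = 4.32903.

4.33 kg product A, 9.76 kg product B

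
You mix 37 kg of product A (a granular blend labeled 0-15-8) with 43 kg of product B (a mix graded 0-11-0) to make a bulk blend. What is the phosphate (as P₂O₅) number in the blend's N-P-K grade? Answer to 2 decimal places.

Total mass = 37 + 43 = 80 kg.
P₂O₅ mass = 15%×37 + 11%×43 = 10.28 kg.
% P₂O₅ = 10.28 / 80 = 12.85%.

12.85% P₂O₅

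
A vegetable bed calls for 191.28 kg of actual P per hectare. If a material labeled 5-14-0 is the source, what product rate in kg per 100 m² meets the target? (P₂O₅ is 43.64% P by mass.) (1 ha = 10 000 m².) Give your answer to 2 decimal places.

31.31 kg of product per hundred sq m

As P₂O₅: 191.28 / 0.4364 = 438.313 kg per hectare.
Product per hectare = 438.313 / 14% = 3130.81 kg.
Convert to per 100 m²: 3130.81 × 0.01 = 31.3081 kg.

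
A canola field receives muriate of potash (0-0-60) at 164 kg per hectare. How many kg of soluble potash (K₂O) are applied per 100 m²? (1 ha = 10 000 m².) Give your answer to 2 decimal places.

0.98 kg K₂O per hundred sq m

K₂O per hectare = 164 × 60% = 98.4 kg.
Convert to per 100 m²: 98.4 × 0.01 = 0.984 kg.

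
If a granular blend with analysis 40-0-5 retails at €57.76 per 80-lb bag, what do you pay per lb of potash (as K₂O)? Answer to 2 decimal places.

K₂O in bag = 80 × 5% = 4 lb.
Cost per lb K₂O = €57.76 / 4 = €14.4400.

€14.44 per lb K₂O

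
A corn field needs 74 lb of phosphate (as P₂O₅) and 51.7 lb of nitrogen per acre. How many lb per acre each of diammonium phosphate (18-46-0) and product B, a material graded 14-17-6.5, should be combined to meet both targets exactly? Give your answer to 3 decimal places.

46.479 lb diammonium phosphate, 309.527 lb product B

Let a = lb of diammonium phosphate, b = lb of product B (per acre).
P₂O₅: 0.46·a + 0.17·b = 74
N: 0.18·a + 0.14·b = 51.7
Eliminate b: (row1) − 0.17/0.14·(row2) → 0.241429·a = 11.2214, so a = 46.4793.
Then b = (51.7 − 0.18·46.4793) / 0.14 = 309.5266.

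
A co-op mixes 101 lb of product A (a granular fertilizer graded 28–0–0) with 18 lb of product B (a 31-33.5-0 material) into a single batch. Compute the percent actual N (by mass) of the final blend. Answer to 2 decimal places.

28.45% N

Total mass = 101 + 18 = 119 lb.
N mass = 28%×101 + 31%×18 = 33.86 lb.
% N = 33.86 / 119 = 28.4538%.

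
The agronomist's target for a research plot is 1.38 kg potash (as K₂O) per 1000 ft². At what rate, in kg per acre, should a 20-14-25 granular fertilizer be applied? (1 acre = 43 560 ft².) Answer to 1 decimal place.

240.5 kg of product per acre

Product per 1000 ft² = 1.38 / 25% = 5.52 kg.
Convert to per acre: 5.52 × 43.56 = 240.451 kg.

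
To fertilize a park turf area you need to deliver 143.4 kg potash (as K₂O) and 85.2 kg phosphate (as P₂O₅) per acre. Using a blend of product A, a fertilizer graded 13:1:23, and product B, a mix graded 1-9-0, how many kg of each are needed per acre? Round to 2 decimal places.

With a, b = kg per acre of product A and product B:
K₂O: 0.23·a + 0·b = 143.4
P₂O₅: 0.01·a + 0.09·b = 85.2
Solving simultaneously: a = 623.478, b = 877.391.

623.48 kg product A, 877.39 kg product B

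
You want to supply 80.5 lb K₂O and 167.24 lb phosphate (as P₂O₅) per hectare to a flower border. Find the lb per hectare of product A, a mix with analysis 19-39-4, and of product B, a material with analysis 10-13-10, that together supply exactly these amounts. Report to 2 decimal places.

185.18 lb product A, 730.93 lb product B

Per-hectare balance (a = product A, b = product B):
K₂O: 0.04·a + 0.1·b = 80.5
P₂O₅: 0.39·a + 0.13·b = 167.24
From row1: a = (80.5 − 0.1·b) / 0.04.
Into row2: 0.39·(80.5 − 0.1·b)/0.04 + 0.13·b = 167.24 → b = 730.929, a = 185.178.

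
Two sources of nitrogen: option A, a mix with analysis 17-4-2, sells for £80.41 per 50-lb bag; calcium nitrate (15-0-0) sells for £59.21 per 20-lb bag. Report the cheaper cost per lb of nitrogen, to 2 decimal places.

£9.46 per lb N (option A)

option A: N per bag = 50 × 17% = 8.5 lb; cost = 80.41 / 8.5 = £9.4600/lb N.
calcium nitrate: N per bag = 20 × 15% = 3 lb; cost = 59.21 / 3 = £19.7367/lb N.
option A is cheaper.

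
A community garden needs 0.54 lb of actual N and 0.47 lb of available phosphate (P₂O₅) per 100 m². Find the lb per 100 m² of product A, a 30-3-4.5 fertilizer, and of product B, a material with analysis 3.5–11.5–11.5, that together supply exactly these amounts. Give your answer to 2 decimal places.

With a, b = lb per 100 m² of product A and product B:
N: 0.3·a + 0.035·b = 0.54
P₂O₅: 0.03·a + 0.115·b = 0.47
Eliminate a: (row1) − 0.3/0.03·(row2) → -1.115·b = -4.16, so b = 3.73094.
Back-substitute: a = (0.54 − 0.035·3.73094) / 0.3 = 1.36472.

1.36 lb product A, 3.73 lb product B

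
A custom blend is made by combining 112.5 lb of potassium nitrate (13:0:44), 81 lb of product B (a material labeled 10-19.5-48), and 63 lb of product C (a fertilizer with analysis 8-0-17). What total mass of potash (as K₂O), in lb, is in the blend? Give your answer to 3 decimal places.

99.090 lb K₂O

K₂O mass = 44%×112.5 + 48%×81 + 17%×63 = 99.09 lb.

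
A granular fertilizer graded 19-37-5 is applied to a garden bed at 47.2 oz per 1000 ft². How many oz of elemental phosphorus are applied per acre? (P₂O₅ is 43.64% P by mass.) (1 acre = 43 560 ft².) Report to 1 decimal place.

P₂O₅ per 1000 ft² = 47.2 × 37% = 17.464 oz.
Elemental P = 17.464 × 0.4364 = 7.62129 oz per 1000 ft².
Convert to per acre: 7.62129 × 43.56 = 331.983 oz.

332.0 oz P per acre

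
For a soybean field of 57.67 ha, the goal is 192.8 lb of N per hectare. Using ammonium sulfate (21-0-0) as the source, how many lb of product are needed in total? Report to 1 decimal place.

52946.6 lb

Product per hectare = 192.8 / 21% = 918.095 lb.
Total product = 918.095 × 57.67 = 52946.55 lb.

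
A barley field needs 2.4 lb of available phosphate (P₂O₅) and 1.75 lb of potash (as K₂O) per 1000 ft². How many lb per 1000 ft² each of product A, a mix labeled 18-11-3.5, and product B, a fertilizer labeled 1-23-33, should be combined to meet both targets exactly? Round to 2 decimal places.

With a, b = lb per 1000 ft² of product A and product B:
P₂O₅: 0.11·a + 0.23·b = 2.4
K₂O: 0.035·a + 0.33·b = 1.75
Eliminate a: (row1) − 0.11/0.035·(row2) → -0.807143·b = -3.1, so b = 3.84071.
Back-substitute: a = (2.4 − 0.23·3.84071) / 0.11 = 13.7876.

13.79 lb product A, 3.84 lb product B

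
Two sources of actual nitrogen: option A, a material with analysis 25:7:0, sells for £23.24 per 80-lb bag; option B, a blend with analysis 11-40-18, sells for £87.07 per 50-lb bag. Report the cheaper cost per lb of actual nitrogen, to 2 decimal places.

option A: N per bag = 80 × 25% = 20 lb; cost = 23.24 / 20 = £1.1620/lb N.
option B: N per bag = 50 × 11% = 5.5 lb; cost = 87.07 / 5.5 = £15.8309/lb N.
option A is cheaper.

£1.16 per lb N (option A)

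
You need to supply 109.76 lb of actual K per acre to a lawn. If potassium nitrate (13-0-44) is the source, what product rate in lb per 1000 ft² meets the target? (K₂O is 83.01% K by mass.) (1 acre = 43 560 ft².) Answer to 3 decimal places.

6.899 lb of product per thousand sq ft

As K₂O: 109.76 / 0.8301 = 132.225 lb per acre.
Product per acre = 132.225 / 44% = 300.511 lb.
Convert to per 1000 ft²: 300.511 × 0.0229568 = 6.89879 lb.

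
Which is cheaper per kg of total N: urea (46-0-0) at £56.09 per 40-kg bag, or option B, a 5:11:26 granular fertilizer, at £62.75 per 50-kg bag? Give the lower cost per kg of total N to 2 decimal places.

urea: N per bag = 40 × 46% = 18.4 kg; cost = 56.09 / 18.4 = £3.0484/kg N.
option B: N per bag = 50 × 5% = 2.5 kg; cost = 62.75 / 2.5 = £25.1000/kg N.
urea is cheaper.

£3.05 per kg N (urea)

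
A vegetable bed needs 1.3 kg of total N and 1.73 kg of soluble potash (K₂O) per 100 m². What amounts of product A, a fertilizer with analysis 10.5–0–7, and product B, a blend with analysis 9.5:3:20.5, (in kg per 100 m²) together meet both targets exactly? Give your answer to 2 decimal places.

6.87 kg product A, 6.09 kg product B

Per-100 m² balance (a = product A, b = product B):
N: 0.105·a + 0.095·b = 1.3
K₂O: 0.07·a + 0.205·b = 1.73
Eliminate a: (row1) − 0.105/0.07·(row2) → -0.2125·b = -1.295, so b = 6.09412.
Back-substitute: a = (1.3 − 0.095·6.09412) / 0.105 = 6.86723.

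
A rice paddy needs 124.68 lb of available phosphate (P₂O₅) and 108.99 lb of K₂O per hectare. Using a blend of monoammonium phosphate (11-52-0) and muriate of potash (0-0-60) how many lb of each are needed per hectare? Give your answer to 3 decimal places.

Per-hectare balance (a = monoammonium phosphate, b = muriate of potash):
P₂O₅: 0.52·a + 0·b = 124.68
K₂O: 0·a + 0.6·b = 108.99
Solving simultaneously: a = 239.7692, b = 181.65.

239.769 lb monoammonium phosphate, 181.650 lb muriate of potash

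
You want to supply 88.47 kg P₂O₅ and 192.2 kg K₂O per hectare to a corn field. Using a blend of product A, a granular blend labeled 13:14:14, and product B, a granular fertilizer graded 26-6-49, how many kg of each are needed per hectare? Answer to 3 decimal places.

528.543 kg product A, 241.233 kg product B

With a, b = kg per hectare of product A and product B:
P₂O₅: 0.14·a + 0.06·b = 88.47
K₂O: 0.14·a + 0.49·b = 192.2
Eliminate a: (row1) − 0.14/0.14·(row2) → -0.43·b = -103.73, so b = 241.2326.
Back-substitute: a = (88.47 − 0.06·241.2326) / 0.14 = 528.5432.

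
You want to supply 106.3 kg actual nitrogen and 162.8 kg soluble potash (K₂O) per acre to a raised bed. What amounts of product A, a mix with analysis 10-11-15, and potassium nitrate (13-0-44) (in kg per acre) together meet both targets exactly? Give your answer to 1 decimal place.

1045.2 kg product A, 13.7 kg potassium nitrate

Per-acre balance (a = product A, b = potassium nitrate):
N: 0.1·a + 0.13·b = 106.3
K₂O: 0.15·a + 0.44·b = 162.8
Eliminate b: (row1) − 0.13/0.44·(row2) → 0.0556818·a = 58.2, so a = 1045.22.
Then b = (162.8 − 0.15·1045.22) / 0.44 = 13.6735.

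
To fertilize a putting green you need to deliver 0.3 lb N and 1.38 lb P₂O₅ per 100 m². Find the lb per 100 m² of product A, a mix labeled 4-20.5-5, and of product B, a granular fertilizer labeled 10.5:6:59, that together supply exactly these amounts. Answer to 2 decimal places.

6.64 lb product A, 0.33 lb product B

Let a = lb of product A, b = lb of product B (per 100 m²).
N: 0.04·a + 0.105·b = 0.3
P₂O₅: 0.205·a + 0.06·b = 1.38
Solving simultaneously: a = 6.63529, b = 0.329412.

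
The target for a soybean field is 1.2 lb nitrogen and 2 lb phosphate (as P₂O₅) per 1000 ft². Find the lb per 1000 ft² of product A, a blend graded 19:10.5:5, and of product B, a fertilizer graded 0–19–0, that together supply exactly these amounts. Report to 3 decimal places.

6.316 lb product A, 7.036 lb product B

Per-1000 ft² balance (a = product A, b = product B):
N: 0.19·a + 0·b = 1.2
P₂O₅: 0.105·a + 0.19·b = 2
Eliminate b: (row1) − 0/0.19·(row2) → 0.19·a = 1.2, so a = 6.31579.
Then b = (2 − 0.105·6.31579) / 0.19 = 7.03601.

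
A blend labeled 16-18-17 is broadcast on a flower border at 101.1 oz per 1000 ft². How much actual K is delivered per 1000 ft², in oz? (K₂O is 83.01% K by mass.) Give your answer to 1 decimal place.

14.3 oz K per thousand sq ft

K₂O per 1000 ft² = 101.1 × 17% = 17.187 oz.
Elemental K = 17.187 × 0.8301 = 14.2669 oz per 1000 ft².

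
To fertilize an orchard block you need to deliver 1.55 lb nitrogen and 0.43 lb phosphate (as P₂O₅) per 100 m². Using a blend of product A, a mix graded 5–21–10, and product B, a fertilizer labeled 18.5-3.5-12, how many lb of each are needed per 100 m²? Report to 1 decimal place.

0.7 lb product A, 8.2 lb product B

Per-100 m² balance (a = product A, b = product B):
N: 0.05·a + 0.185·b = 1.55
P₂O₅: 0.21·a + 0.035·b = 0.43
Eliminate a: (row1) − 0.05/0.21·(row2) → 0.176667·b = 1.44762, so b = 8.19407.
Back-substitute: a = (1.55 − 0.185·8.19407) / 0.05 = 0.681941.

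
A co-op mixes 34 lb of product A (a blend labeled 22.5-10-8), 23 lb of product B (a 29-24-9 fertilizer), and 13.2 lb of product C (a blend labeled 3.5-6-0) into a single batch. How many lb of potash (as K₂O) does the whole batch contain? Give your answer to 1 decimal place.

4.8 lb K₂O

K₂O mass = 8%×34 + 9%×23 + 0%×13.2 = 4.79 lb.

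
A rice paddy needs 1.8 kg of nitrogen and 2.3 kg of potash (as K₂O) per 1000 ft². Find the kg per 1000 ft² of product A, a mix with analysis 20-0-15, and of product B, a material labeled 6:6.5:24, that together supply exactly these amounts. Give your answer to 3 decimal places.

Let a = kg of product A, b = kg of product B (per 1000 ft²).
N: 0.2·a + 0.06·b = 1.8
K₂O: 0.15·a + 0.24·b = 2.3
Solving simultaneously: a = 7.53846, b = 4.87179.

7.538 kg product A, 4.872 kg product B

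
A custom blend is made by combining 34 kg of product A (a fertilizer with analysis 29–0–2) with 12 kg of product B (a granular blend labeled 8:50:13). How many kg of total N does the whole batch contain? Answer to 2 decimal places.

10.82 kg N

N mass = 29%×34 + 8%×12 = 10.82 kg.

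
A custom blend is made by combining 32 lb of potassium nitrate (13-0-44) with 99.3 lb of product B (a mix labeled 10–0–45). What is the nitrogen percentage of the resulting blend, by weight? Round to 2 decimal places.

Total mass = 32 + 99.3 = 131.3 lb.
N mass = 13%×32 + 10%×99.3 = 14.09 lb.
% N = 14.09 / 131.3 = 10.7312%.

10.73% N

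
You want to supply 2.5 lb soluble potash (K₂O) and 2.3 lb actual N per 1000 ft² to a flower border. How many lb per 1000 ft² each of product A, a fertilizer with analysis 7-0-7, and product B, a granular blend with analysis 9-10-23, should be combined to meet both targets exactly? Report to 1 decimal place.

Let a = lb of product A, b = lb of product B (per 1000 ft²).
K₂O: 0.07·a + 0.23·b = 2.5
N: 0.07·a + 0.09·b = 2.3
From row1: a = (2.5 − 0.23·b) / 0.07.
Into row2: 0.07·(2.5 − 0.23·b)/0.07 + 0.09·b = 2.3 → b = 1.42857, a = 31.0204.

31.0 lb product A, 1.4 lb product B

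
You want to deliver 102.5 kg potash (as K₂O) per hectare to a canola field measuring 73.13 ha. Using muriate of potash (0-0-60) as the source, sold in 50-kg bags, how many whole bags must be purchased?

Product per hectare = 102.5 / 60% = 170.833 kg.
Total product = 170.833 × 73.13 = 12493 kg.
Bags = ⌈12493 / 50⌉ = 250.

250 bags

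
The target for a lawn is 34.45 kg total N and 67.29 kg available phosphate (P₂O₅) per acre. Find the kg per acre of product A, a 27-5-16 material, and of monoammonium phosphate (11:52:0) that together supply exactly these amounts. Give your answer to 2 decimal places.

77.93 kg product A, 121.91 kg monoammonium phosphate

Let a = kg of product A, b = kg of monoammonium phosphate (per acre).
N: 0.27·a + 0.11·b = 34.45
P₂O₅: 0.05·a + 0.52·b = 67.29
Solving simultaneously: a = 77.9251, b = 121.911.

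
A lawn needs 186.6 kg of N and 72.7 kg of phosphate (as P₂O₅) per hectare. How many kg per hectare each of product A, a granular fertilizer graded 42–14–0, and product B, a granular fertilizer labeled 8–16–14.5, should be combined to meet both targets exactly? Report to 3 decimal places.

With a, b = kg per hectare of product A and product B:
N: 0.42·a + 0.08·b = 186.6
P₂O₅: 0.14·a + 0.16·b = 72.7
From row1: a = (186.6 − 0.08·b) / 0.42.
Into row2: 0.14·(186.6 − 0.08·b)/0.42 + 0.16·b = 72.7 → b = 78.75, a = 429.2857.

429.286 kg product A, 78.750 kg product B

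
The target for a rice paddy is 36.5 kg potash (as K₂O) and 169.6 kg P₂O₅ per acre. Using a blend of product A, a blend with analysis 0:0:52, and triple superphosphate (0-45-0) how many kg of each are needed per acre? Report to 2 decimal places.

Per-acre balance (a = product A, b = triple superphosphate):
K₂O: 0.52·a + 0·b = 36.5
P₂O₅: 0·a + 0.45·b = 169.6
Solving simultaneously: a = 70.1923, b = 376.889.

70.19 kg product A, 376.89 kg triple superphosphate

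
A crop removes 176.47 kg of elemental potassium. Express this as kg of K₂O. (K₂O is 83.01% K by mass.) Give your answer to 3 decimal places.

K₂O = 176.47 / 0.8301 = 212.5888 kg.

212.589 kg K₂O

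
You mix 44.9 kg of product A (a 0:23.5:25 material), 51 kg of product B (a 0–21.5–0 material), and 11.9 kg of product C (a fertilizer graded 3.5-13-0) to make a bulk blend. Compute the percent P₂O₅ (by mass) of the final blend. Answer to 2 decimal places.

21.39% P₂O₅

Total mass = 44.9 + 51 + 11.9 = 107.8 kg.
P₂O₅ mass = 23.5%×44.9 + 21.5%×51 + 13%×11.9 = 23.0635 kg.
% P₂O₅ = 23.0635 / 107.8 = 21.3947%.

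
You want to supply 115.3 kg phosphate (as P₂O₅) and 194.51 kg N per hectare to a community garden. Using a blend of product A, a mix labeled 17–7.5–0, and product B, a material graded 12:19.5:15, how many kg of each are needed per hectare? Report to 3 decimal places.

997.658 kg product A, 207.567 kg product B

With a, b = kg per hectare of product A and product B:
P₂O₅: 0.075·a + 0.195·b = 115.3
N: 0.17·a + 0.12·b = 194.51
Eliminate b: (row1) − 0.195/0.12·(row2) → -0.20125·a = -200.779, so a = 997.6584.
Then b = (194.51 − 0.17·997.6584) / 0.12 = 207.5673.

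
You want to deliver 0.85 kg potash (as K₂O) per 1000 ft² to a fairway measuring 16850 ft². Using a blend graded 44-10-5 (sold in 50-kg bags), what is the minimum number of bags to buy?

Product per 1000 ft² = 0.85 / 5% = 17 kg.
Total product = 17 × 16850 / 1000 = 286.45 kg.
Bags = ⌈286.45 / 50⌉ = 6.

6 bags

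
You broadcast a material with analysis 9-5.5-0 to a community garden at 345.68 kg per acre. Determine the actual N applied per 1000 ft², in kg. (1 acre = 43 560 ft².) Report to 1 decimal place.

0.7 kg N per thousand sq ft

nitrogen per acre = 345.68 × 9% = 31.1112 kg.
Convert to per 1000 ft²: 31.1112 × 0.0229568 = 0.714215 kg.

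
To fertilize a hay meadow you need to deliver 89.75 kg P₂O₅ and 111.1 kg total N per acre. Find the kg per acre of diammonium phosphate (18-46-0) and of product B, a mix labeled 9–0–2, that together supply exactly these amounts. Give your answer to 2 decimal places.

Let a = kg of diammonium phosphate, b = kg of product B (per acre).
P₂O₅: 0.46·a + 0·b = 89.75
N: 0.18·a + 0.09·b = 111.1
Eliminate a: (row1) − 0.46/0.18·(row2) → -0.23·b = -194.172, so b = 844.227.
Back-substitute: a = (89.75 − 0·844.227) / 0.46 = 195.109.

195.11 kg diammonium phosphate, 844.23 kg product B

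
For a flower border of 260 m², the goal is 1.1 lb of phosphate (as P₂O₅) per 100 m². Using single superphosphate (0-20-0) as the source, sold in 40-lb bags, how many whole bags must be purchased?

1 bags

Product per 100 m² = 1.1 / 20% = 5.5 lb.
Total product = 5.5 × 260 / 100 = 14.3 lb.
Bags = ⌈14.3 / 40⌉ = 1.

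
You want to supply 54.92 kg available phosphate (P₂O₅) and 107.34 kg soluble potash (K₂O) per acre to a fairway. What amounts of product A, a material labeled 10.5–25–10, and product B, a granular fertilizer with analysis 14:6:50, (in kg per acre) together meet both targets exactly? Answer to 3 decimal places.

Per-acre balance (a = product A, b = product B):
P₂O₅: 0.25·a + 0.06·b = 54.92
K₂O: 0.1·a + 0.5·b = 107.34
From row1: a = (54.92 − 0.06·b) / 0.25.
Into row2: 0.1·(54.92 − 0.06·b)/0.25 + 0.5·b = 107.34 → b = 179.3529, a = 176.6353.

176.635 kg product A, 179.353 kg product B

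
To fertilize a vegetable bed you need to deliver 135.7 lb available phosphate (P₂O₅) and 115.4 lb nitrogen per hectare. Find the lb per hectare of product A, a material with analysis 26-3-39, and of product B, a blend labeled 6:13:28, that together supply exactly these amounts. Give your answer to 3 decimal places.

214.375 lb product A, 994.375 lb product B

Per-hectare balance (a = product A, b = product B):
P₂O₅: 0.03·a + 0.13·b = 135.7
N: 0.26·a + 0.06·b = 115.4
From row1: a = (135.7 − 0.13·b) / 0.03.
Into row2: 0.26·(135.7 − 0.13·b)/0.03 + 0.06·b = 115.4 → b = 994.375, a = 214.375.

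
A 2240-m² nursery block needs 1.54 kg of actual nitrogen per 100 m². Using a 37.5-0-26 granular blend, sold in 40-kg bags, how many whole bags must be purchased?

Product per 100 m² = 1.54 / 37.5% = 4.10667 kg.
Total product = 4.10667 × 2240 / 100 = 91.9893 kg.
Bags = ⌈91.9893 / 40⌉ = 3.

3 bags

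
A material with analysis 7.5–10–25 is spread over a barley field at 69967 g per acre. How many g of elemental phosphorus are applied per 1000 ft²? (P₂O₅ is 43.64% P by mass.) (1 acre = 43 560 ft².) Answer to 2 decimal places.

P₂O₅ per acre = 69967 × 10% = 6996.7 g.
Elemental P = 6996.7 × 0.4364 = 3053.36 g per acre.
Convert to per 1000 ft²: 3053.36 × 0.0229568 = 70.0955 g.

70.10 g P per thousand sq ft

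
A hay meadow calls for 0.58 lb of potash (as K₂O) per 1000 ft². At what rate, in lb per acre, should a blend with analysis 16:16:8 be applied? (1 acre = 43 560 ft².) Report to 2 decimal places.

315.81 lb of product per acre

Product per 1000 ft² = 0.58 / 8% = 7.25 lb.
Convert to per acre: 7.25 × 43.56 = 315.81 lb.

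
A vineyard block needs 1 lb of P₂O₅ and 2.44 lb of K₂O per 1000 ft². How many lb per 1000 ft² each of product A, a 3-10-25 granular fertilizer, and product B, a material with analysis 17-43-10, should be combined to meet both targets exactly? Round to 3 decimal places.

9.735 lb product A, 0.062 lb product B

Per-1000 ft² balance (a = product A, b = product B):
P₂O₅: 0.1·a + 0.43·b = 1
K₂O: 0.25·a + 0.1·b = 2.44
Eliminate a: (row1) − 0.1/0.25·(row2) → 0.39·b = 0.024, so b = 0.0615385.
Back-substitute: a = (1 − 0.43·0.0615385) / 0.1 = 9.73538.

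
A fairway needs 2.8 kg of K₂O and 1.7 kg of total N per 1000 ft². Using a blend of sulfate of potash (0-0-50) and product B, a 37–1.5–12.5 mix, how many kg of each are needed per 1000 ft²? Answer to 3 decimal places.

Let a = kg of sulfate of potash, b = kg of product B (per 1000 ft²).
K₂O: 0.5·a + 0.125·b = 2.8
N: 0·a + 0.37·b = 1.7
Solving simultaneously: a = 4.45135, b = 4.59459.

4.451 kg sulfate of potash, 4.595 kg product B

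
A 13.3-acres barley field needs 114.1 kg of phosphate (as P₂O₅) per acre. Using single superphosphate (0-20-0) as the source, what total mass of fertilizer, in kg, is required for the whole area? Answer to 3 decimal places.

7587.650 kg

Product per acre = 114.1 / 20% = 570.5 kg.
Total product = 570.5 × 13.3 = 7587.65 kg.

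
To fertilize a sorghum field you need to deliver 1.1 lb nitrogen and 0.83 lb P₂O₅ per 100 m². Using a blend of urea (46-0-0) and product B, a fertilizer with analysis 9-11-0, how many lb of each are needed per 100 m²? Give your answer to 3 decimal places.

0.915 lb urea, 7.545 lb product B

Per-100 m² balance (a = urea, b = product B):
N: 0.46·a + 0.09·b = 1.1
P₂O₅: 0·a + 0.11·b = 0.83
Solving simultaneously: a = 0.91502, b = 7.54545.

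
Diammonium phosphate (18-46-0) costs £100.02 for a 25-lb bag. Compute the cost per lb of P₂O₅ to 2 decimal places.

P₂O₅ in bag = 25 × 46% = 11.5 lb.
Cost per lb P₂O₅ = £100.02 / 11.5 = £8.6974.

£8.70 per lb P₂O₅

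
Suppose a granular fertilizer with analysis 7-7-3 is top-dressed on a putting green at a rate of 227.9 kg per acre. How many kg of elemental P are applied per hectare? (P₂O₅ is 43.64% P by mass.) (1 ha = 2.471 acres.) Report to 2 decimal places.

17.20 kg P per hectare

P₂O₅ per acre = 227.9 × 7% = 15.953 kg.
Elemental P = 15.953 × 0.4364 = 6.96189 kg per acre.
Convert to per hectare: 6.96189 × 2.471 = 17.2028 kg.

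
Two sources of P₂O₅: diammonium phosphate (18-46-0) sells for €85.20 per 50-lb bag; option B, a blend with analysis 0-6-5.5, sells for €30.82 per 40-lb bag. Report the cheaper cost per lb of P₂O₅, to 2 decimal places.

diammonium phosphate: P₂O₅ per bag = 50 × 46% = 23 lb; cost = 85.20 / 23 = €3.7043/lb P₂O₅.
option B: P₂O₅ per bag = 40 × 6% = 2.4 lb; cost = 30.82 / 2.4 = €12.8417/lb P₂O₅.
diammonium phosphate is cheaper.

€3.70 per lb P₂O₅ (diammonium phosphate)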